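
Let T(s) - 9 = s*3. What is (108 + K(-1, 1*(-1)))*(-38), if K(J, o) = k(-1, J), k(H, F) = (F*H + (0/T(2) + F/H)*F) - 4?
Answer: -3952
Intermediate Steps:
T(s) = 9 + 3*s (T(s) = 9 + s*3 = 9 + 3*s)
k(H, F) = -4 + F*H + F²/H (k(H, F) = (F*H + (0/(9 + 3*2) + F/H)*F) - 4 = (F*H + (0/(9 + 6) + F/H)*F) - 4 = (F*H + (0/15 + F/H)*F) - 4 = (F*H + (0*(1/15) + F/H)*F) - 4 = (F*H + (0 + F/H)*F) - 4 = (F*H + (F/H)*F) - 4 = (F*H + F²/H) - 4 = -4 + F*H + F²/H)
K(J, o) = -4 - J - J² (K(J, o) = -4 + J*(-1) + J²/(-1) = -4 - J + J²*(-1) = -4 - J - J²)
(108 + K(-1, 1*(-1)))*(-38) = (108 + (-4 - 1*(-1) - 1*(-1)²))*(-38) = (108 + (-4 + 1 - 1*1))*(-38) = (108 + (-4 + 1 - 1))*(-38) = (108 - 4)*(-38) = 104*(-38) = -3952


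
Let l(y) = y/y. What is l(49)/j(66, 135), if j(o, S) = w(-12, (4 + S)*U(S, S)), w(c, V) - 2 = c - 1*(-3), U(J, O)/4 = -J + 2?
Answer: -⅐ ≈ -0.14286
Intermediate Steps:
U(J, O) = 8 - 4*J (U(J, O) = 4*(-J + 2) = 4*(2 - J) = 8 - 4*J)
w(c, V) = 5 + c (w(c, V) = 2 + (c - 1*(-3)) = 2 + (c + 3) = 2 + (3 + c) = 5 + c)
j(o, S) = -7 (j(o, S) = 5 - 12 = -7)
l(y) = 1
l(49)/j(66, 135) = 1/(-7) = 1*(-⅐) = -⅐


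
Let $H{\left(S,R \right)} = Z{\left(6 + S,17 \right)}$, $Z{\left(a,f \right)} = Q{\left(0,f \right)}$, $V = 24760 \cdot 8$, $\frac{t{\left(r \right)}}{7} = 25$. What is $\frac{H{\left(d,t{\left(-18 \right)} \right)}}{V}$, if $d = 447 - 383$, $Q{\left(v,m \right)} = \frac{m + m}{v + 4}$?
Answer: $\frac{17}{396160} \approx 4.2912 \cdot 10^{-5}$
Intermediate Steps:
$t{\left(r \right)} = 175$ ($t{\left(r \right)} = 7 \cdot 25 = 175$)
$V = 198080$
$Q{\left(v,m \right)} = \frac{2 m}{4 + v}$
$Z{\left(a,f \right)} = \frac{f}{2}$ ($Z{\left(a,f \right)} = \frac{2 f}{4 + 0} = \frac{2 f}{4} = 2 f \frac{1}{4} = \frac{f}{2}$)
$d = 64$ ($d = 447 - 383 = 64$)
$H{\left(S,R \right)} = \frac{17}{2}$ ($H{\left(S,R \right)} = \frac{1}{2} \cdot 17 = \frac{17}{2}$)
$\frac{H{\left(d,t{\left(-18 \right)} \right)}}{V} = \frac{17}{2 \cdot 198080} = \frac{17}{2} \cdot \frac{1}{198080} = \frac{17}{396160}$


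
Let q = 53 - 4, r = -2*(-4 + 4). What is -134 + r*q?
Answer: -134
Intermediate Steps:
r = 0 (r = -2*0 = 0)
q = 49
-134 + r*q = -134 + 0*49 = -134 + 0 = -134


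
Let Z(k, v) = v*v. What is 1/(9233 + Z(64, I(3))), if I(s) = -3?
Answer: 1/9242 ≈ 0.00010820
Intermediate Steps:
Z(k, v) = v²
1/(9233 + Z(64, I(3))) = 1/(9233 + (-3)²) = 1/(9233 + 9) = 1/9242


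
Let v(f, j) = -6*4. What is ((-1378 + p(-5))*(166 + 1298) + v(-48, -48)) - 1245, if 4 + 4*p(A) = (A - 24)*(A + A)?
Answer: -1913985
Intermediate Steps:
p(A) = -1 + A*(-24 + A)/2 (p(A) = -1 + ((A - 24)*(A + A))/4 = -1 + ((-24 + A)*(2*A))/4 = -1 + (2*A*(-24 + A))/4 = -1 + A*(-24 + A)/2)
v(f, j) = -24
((-1378 + p(-5))*(166 + 1298) + v(-48, -48)) - 1245 = ((-1378 + (-1 + (½)*(-5)² - 12*(-5)))*(166 + 1298) - 24) - 1245 = ((-1378 + (-1 + (½)*25 + 60))*1464 - 24) - 1245 = ((-1378 + (-1 + 25/2 + 60))*1464 - 24) - 1245 = ((-1378 + 143/2)*1464 - 24) - 1245 = (-2613/2*1464 - 24) - 1245 = (-1912716 - 24) - 1245 = -1912740 - 1245 = -1913985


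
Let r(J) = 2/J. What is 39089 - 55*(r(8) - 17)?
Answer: 160041/4 ≈ 40010.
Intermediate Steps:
39089 - 55*(r(8) - 17) = 39089 - 55*(2/8 - 17) = 39089 - 55*(2*(⅛) - 17) = 39089 - 55*(¼ - 17) = 39089 - 55*(-67)/4 = 39089 - 1*(-3685/4) = 39089 + 3685/4 = 160041/4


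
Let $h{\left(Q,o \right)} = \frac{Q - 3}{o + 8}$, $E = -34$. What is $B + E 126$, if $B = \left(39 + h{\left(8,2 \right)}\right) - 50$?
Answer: $- \frac{8589}{2} \approx -4294.5$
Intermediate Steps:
$h{\left(Q,o \right)} = \frac{-3 + Q}{8 + o}$
$B = - \frac{21}{2}$ ($B = \left(39 + \frac{-3 + 8}{8 + 2}\right) - 50 = \left(39 + \frac{1}{10} \cdot 5\right) - 50 = \left(39 + \frac{1}{2}\right) - 50 = \frac{79}{2} - 50 = - \frac{21}{2} \approx -10.5$)
$B + E 126 = - \frac{21}{2} - 4284 = - \frac{8589}{2}$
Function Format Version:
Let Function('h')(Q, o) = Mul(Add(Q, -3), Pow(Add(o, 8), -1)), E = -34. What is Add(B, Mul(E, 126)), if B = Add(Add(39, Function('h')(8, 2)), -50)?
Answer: Rational(-8589, 2) ≈ -4294.5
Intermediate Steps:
Function('h')(Q, o) = Mul(Pow(Add(8, o), -1), Add(-3, Q)) (Function('h')(Q, o) = Mul(Add(-3, Q), Pow(Add(8, o), -1)) = Mul(Pow(Add(8, o), -1), Add(-3, Q)))
B = Rational(-21, 2) (B = Add(Add(39, Mul(Pow(Add(8, 2), -1), Add(-3, 8))), -50) = Add(Add(39, Mul(Pow(10, -1), 5)), -50) = Add(Add(39, Mul(Rational(1, 10), 5)), -50) = Add(Add(39, Rational(1, 2)), -50) = Add(Rational(79, 2), -50) = Rational(-21, 2) ≈ -10.500)
Add(B, Mul(E, 126)) = Add(Rational(-21, 2), Mul(-34, 126)) = Add(Rational(-21, 2), -4284) = Rational(-8589, 2)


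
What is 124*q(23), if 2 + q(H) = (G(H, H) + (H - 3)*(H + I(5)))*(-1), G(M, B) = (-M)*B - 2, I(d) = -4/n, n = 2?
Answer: 13516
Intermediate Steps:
I(d) = -2 (I(d) = -4/2 = -4*½ = -2)
G(M, B) = -2 - B*M (G(M, B) = -B*M - 2 = -2 - B*M)
q(H) = H² - (-3 + H)*(-2 + H) (q(H) = -2 + ((-2 - H*H) + (H - 3)*(H - 2))*(-1) = -2 + ((-2 - H²) + (-3 + H)*(-2 + H))*(-1) = -2 + (-2 - H² + (-3 + H)*(-2 + H))*(-1) = -2 + (2 + H² - (-3 + H)*(-2 + H)) = H² - (-3 + H)*(-2 + H))
124*q(23) = 124*(-6 + 5*23) = 124*(-6 + 115) = 124*109 = 13516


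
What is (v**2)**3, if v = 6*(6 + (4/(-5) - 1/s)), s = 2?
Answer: 7858047974841/15625 ≈ 5.0292e+8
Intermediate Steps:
v = 141/5 (v = 6*(6 + (4/(-5) - 1/2)) = 6*(6 + (4*(-1/5) - 1*1/2)) = 6*(6 + (-4/5 - 1/2)) = 6*(6 - 13/10) = 6*(47/10) = 141/5 ≈ 28.200)
(v**2)**3 = ((141/5)**2)**3 = (19881/25)**3 = 7858047974841/15625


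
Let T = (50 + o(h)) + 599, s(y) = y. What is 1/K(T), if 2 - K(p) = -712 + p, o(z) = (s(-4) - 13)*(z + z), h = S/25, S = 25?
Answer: 1/99 ≈ 0.010101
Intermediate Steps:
h = 1 (h = 25/25 = 25*(1/25) = 1)
o(z) = -34*z (o(z) = (-4 - 13)*(z + z) = -34*z)
T = 615 (T = (50 - 34*1) + 599 = (50 - 34) + 599 = 16 + 599 = 615)
K(p) = 714 - p (K(p) = 2 - (-712 + p) = 2 + (712 - p) = 714 - p)
1/K(T) = 1/(714 - 1*615) = 1/(714 - 615) = 1/99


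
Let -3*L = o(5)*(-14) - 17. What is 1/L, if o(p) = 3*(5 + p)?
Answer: 3/437 ≈ 0.0068650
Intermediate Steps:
o(p) = 15 + 3*p
L = 437/3 (L = -((15 + 3*5)*(-14) - 17)/3 = -((15 + 15)*(-14) - 17)/3 = -(30*(-14) - 17)/3 = -(-420 - 17)/3 = -1/3*(-437) = 437/3 ≈ 145.67)
1/L = 1/(437/3) = 3/437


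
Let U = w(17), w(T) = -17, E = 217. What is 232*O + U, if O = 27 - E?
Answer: -44097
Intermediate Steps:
O = -190 (O = 27 - 1*217 = 27 - 217 = -190)
U = -17
232*O + U = 232*(-190) - 17 = -44080 - 17 = -44097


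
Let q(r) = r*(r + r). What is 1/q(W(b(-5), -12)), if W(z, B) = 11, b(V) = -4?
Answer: 1/242 ≈ 0.0041322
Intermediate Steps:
q(r) = 2*r² (q(r) = r*(2*r) = 2*r²)
1/q(W(b(-5), -12)) = 1/(2*11²) = 1/(2*121) = 1/242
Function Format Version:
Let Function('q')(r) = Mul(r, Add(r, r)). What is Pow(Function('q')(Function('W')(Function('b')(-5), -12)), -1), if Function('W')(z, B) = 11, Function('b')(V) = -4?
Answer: Rational(1, 242) ≈ 0.0041322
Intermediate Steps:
Function('q')(r) = Mul(2, Pow(r, 2)) (Function('q')(r) = Mul(r, Mul(2, r)) = Mul(2, Pow(r, 2)))
Pow(Function('q')(Function('W')(Function('b')(-5), -12)), -1) = Pow(Mul(2, Pow(11, 2)), -1) = Pow(Mul(2, 121), -1) = Pow(242, -1) = Rational(1, 242)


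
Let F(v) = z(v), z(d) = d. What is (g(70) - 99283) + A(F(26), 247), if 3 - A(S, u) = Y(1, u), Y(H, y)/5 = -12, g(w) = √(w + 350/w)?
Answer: -99220 + 5*√3 ≈ -99211.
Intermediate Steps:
F(v) = v
Y(H, y) = -60 (Y(H, y) = 5*(-12) = -60)
A(S, u) = 63 (A(S, u) = 3 - 1*(-60) = 3 + 60 = 63)
(g(70) - 99283) + A(F(26), 247) = (√(70 + 350/70) - 99283) + 63 = (√(70 + 350*(1/70)) - 99283) + 63 = (√(70 + 5) - 99283) + 63 = (√75 - 99283) + 63 = (5*√3 - 99283) + 63 = (-99283 + 5*√3) + 63 = -99220 + 5*√3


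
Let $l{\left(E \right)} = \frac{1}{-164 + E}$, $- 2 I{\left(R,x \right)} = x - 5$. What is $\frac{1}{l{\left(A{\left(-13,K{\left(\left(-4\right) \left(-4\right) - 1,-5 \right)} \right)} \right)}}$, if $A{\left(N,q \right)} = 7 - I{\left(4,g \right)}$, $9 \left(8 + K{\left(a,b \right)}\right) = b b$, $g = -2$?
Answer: $- \frac{321}{2} \approx -160.5$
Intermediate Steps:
$I{\left(R,x \right)} = \frac{5}{2} - \frac{x}{2}$ ($I{\left(R,x \right)} = - \frac{x - 5}{2} = - \frac{-5 + x}{2} = \frac{5}{2} - \frac{x}{2}$)
$K{\left(a,b \right)} = -8 + \frac{b^{2}}{9}$ ($K{\left(a,b \right)} = -8 + \frac{b b}{9} = -8 + \frac{b^{2}}{9}$)
$A{\left(N,q \right)} = \frac{7}{2}$ ($A{\left(N,q \right)} = 7 - \left(\frac{5}{2} - -1\right) = 7 - \left(\frac{5}{2} + 1\right) = 7 - \frac{7}{2} = \frac{7}{2}$)
$\frac{1}{l{\left(A{\left(-13,K{\left(\left(-4\right) \left(-4\right) - 1,-5 \right)} \right)} \right)}} = \frac{1}{\frac{1}{-164 + \frac{7}{2}}} = \frac{1}{\frac{1}{- \frac{321}{2}}} = \frac{1}{- \frac{2}{321}} = - \frac{321}{2}$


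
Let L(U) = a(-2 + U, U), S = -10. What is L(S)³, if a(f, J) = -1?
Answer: -1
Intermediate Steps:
L(U) = -1
L(S)³ = (-1)³ = -1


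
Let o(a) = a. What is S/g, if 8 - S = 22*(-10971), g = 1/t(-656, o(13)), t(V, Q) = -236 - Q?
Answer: -60101130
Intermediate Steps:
g = -1/249 (g = 1/(-236 - 1*13) = 1/(-236 - 13) = 1/(-249) = -1/249 ≈ -0.0040161)
S = 241370 (S = 8 - 22*(-10971) = 8 - 1*(-241362) = 8 + 241362 = 241370)
S/g = 241370/(-1/249) = 241370*(-249) = -60101130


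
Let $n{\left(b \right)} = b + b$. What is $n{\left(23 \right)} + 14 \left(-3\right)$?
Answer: $4$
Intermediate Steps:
$n{\left(b \right)} = 2 b$
$n{\left(23 \right)} + 14 \left(-3\right) = 2 \cdot 23 + 14 \left(-3\right) = 46 - 42 = 4$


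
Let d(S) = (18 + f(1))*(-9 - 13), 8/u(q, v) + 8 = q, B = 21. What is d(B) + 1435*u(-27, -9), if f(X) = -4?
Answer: -636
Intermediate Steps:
u(q, v) = 8/(-8 + q)
d(S) = -308 (d(S) = (18 - 4)*(-9 - 13) = 14*(-22) = -308)
d(B) + 1435*u(-27, -9) = -308 + 1435*(8/(-8 - 27)) = -308 + 1435*(8/(-35)) = -308 + 1435*(8*(-1/35)) = -308 + 1435*(-8/35) = -308 - 328 = -636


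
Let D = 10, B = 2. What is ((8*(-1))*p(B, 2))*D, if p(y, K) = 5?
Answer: -400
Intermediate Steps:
((8*(-1))*p(B, 2))*D = ((8*(-1))*5)*10 = -8*5*10 = -40*10 = -400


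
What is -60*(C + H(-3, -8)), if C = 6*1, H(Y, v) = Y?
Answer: -180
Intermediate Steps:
C = 6
-60*(C + H(-3, -8)) = -60*(6 - 3) = -60*3 = -180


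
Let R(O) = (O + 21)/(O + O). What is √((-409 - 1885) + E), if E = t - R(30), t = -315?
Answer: I*√260985/10 ≈ 51.087*I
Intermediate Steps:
R(O) = (21 + O)/(2*O) (R(O) = (21 + O)/((2*O)) = (21 + O)*(1/(2*O)) = (21 + O)/(2*O))
E = -6317/20 (E = -315 - (21 + 30)/(2*30) = -315 - 51/(2*30) = -315 - 1*17/20 = -315 - 17/20 = -6317/20 ≈ -315.85)
√((-409 - 1885) + E) = √((-409 - 1885) - 6317/20) = √(-2294 - 6317/20) = √(-52197/20) = I*√260985/10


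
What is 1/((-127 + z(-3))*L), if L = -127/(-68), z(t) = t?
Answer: -34/8255 ≈ -0.0041187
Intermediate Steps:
L = 127/68 (L = -127*(-1/68) = 127/68 ≈ 1.8676)
1/((-127 + z(-3))*L) = 1/((-127 - 3)*(127/68)) = 1/(-130*127/68) = 1/(-8255/34) = -34/8255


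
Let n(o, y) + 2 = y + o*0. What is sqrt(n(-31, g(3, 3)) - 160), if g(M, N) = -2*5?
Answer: 2*I*sqrt(43) ≈ 13.115*I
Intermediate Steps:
g(M, N) = -10
n(o, y) = -2 + y (n(o, y) = -2 + (y + o*0) = -2 + (y + 0) = -2 + y)
sqrt(n(-31, g(3, 3)) - 160) = sqrt((-2 - 10) - 160) = sqrt(-12 - 160) = sqrt(-172) = 2*I*sqrt(43)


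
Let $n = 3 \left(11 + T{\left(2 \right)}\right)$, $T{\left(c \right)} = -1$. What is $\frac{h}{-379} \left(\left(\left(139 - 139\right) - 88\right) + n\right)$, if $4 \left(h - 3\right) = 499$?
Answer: $\frac{14819}{758} \approx 19.55$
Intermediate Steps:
$h = \frac{511}{4}$ ($h = 3 + \frac{1}{4} \cdot 499 = 3 + \frac{499}{4} = \frac{511}{4} \approx 127.75$)
$n = 30$ ($n = 3 \left(11 - 1\right) = 3 \cdot 10 = 30$)
$\frac{h}{-379} \left(\left(\left(139 - 139\right) - 88\right) + n\right) = \frac{511}{4 \left(-379\right)} \left(\left(\left(139 - 139\right) - 88\right) + 30\right) = \frac{511}{4} \left(- \frac{1}{379}\right) \left(\left(0 - 88\right) + 30\right) = - \frac{511 \left(-88 + 30\right)}{1516} = \left(- \frac{511}{1516}\right) \left(-58\right) = \frac{14819}{758}$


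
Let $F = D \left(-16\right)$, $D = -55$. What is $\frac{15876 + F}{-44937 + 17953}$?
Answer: $- \frac{4189}{6746} \approx -0.62096$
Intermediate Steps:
$F = 880$ ($F = \left(-55\right) \left(-16\right) = 880$)
$\frac{15876 + F}{-44937 + 17953} = \frac{15876 + 880}{-44937 + 17953} = \frac{16756}{-26984} = 16756 \left(- \frac{1}{26984}\right) = - \frac{4189}{6746}$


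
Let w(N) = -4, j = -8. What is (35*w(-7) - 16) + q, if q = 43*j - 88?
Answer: -588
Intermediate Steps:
q = -432 (q = 43*(-8) - 88 = -344 - 88 = -432)
(35*w(-7) - 16) + q = (35*(-4) - 16) - 432 = (-140 - 16) - 432 = -156 - 432 = -588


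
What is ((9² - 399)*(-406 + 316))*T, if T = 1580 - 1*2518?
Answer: -26845560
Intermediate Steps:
T = -938 (T = 1580 - 2518 = -938)
((9² - 399)*(-406 + 316))*T = ((9² - 399)*(-406 + 316))*(-938) = ((81 - 399)*(-90))*(-938) = -318*(-90)*(-938) = 28620*(-938) = -26845560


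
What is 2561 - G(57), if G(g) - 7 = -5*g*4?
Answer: 3694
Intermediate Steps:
G(g) = 7 - 20*g (G(g) = 7 - 5*g*4 = 7 - 20*g)
2561 - G(57) = 2561 - (7 - 20*57) = 2561 - (7 - 1140) = 2561 - 1*(-1133) = 2561 + 1133 = 3694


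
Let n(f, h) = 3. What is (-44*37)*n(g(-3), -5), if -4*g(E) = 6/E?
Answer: -4884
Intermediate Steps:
g(E) = -3/(2*E)
(-44*37)*n(g(-3), -5) = -44*37*3 = -1628*3 = -4884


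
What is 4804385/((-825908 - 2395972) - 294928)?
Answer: -4804385/3516808 ≈ -1.3661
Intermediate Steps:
4804385/((-825908 - 2395972) - 294928) = 4804385/(-3221880 - 294928) = 4804385/(-3516808) = 4804385*(-1/3516808) = -4804385/3516808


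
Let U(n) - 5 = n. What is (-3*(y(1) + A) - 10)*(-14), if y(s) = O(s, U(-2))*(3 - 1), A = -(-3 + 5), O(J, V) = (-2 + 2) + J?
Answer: 140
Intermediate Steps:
U(n) = 5 + n
O(J, V) = J (O(J, V) = 0 + J = J)
A = -2 (A = -1*2 = -2)
y(s) = 2*s (y(s) = s*(3 - 1) = s*2 = 2*s)
(-3*(y(1) + A) - 10)*(-14) = (-3*(2*1 - 2) - 10)*(-14) = (-3*(2 - 2) - 10)*(-14) = (-3*0 - 10)*(-14) = (0 - 10)*(-14) = -10*(-14) = 140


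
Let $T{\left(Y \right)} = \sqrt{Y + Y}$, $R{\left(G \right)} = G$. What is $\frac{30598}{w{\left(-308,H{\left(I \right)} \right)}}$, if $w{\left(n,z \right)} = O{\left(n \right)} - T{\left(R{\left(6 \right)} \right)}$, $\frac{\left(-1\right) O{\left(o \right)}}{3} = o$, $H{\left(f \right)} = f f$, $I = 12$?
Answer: $\frac{2356046}{71147} + \frac{15299 \sqrt{3}}{213441} \approx 33.239$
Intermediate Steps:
$H{\left(f \right)} = f^{2}$
$O{\left(o \right)} = - 3 o$
$T{\left(Y \right)} = \sqrt{2} \sqrt{Y}$ ($T{\left(Y \right)} = \sqrt{2 Y} = \sqrt{2} \sqrt{Y}$)
$w{\left(n,z \right)} = - 3 n - 2 \sqrt{3}$ ($w{\left(n,z \right)} = - 3 n - \sqrt{2} \sqrt{6} = - 3 n - 2 \sqrt{3}$)
$\frac{30598}{w{\left(-308,H{\left(I \right)} \right)}} = \frac{30598}{\left(-3\right) \left(-308\right) - 2 \sqrt{3}} = \frac{30598}{924 - 2 \sqrt{3}}$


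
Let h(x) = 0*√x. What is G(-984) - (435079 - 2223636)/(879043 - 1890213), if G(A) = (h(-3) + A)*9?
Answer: -8956710077/1011170 ≈ -8857.8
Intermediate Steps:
h(x) = 0
G(A) = 9*A (G(A) = (0 + A)*9 = A*9 = 9*A)
G(-984) - (435079 - 2223636)/(879043 - 1890213) = 9*(-984) - (435079 - 2223636)/(879043 - 1890213) = -8856 - (-1788557)/(-1011170) = -8856 - (-1788557)*(-1)/1011170 = -8856 - 1*1788557/1011170 = -8856 - 1788557/1011170 = -8956710077/1011170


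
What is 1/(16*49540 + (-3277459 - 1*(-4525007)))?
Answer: 1/2040188 ≈ 4.9015e-7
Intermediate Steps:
1/(16*49540 + (-3277459 - 1*(-4525007))) = 1/(792640 + (-3277459 + 4525007)) = 1/(792640 + 1247548) = 1/2040188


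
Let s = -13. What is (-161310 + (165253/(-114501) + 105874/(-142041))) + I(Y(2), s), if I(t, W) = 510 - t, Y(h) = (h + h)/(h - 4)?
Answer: -871742661166655/5421278847 ≈ -1.6080e+5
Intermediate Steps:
Y(h) = 2*h/(-4 + h) (Y(h) = (2*h)/(-4 + h) = 2*h/(-4 + h))
(-161310 + (165253/(-114501) + 105874/(-142041))) + I(Y(2), s) = (-161310 + (165253/(-114501) + 105874/(-142041))) + (510 - 2*2/(-4 + 2)) = (-161310 + (165253*(-1/114501) + 105874*(-1/142041))) + (510 - 2*2/(-2)) = (-161310 + (-165253/114501 - 105874/142041)) + (510 - 2*2*(-1)/2) = (-161310 - 11865126749/5421278847) + (510 - 1*(-2)) = -874518355936319/5421278847 + (510 + 2) = -874518355936319/5421278847 + 512 = -871742661166655/5421278847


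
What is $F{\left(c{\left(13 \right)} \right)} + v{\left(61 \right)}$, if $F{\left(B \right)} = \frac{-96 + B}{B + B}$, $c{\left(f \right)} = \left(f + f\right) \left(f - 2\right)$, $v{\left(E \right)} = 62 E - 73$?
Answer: $\frac{1060869}{286} \approx 3709.3$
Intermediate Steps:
$v{\left(E \right)} = -73 + 62 E$
$c{\left(f \right)} = 2 f \left(-2 + f\right)$
$F{\left(B \right)} = \frac{-96 + B}{2 B}$
$F{\left(c{\left(13 \right)} \right)} + v{\left(61 \right)} = \frac{-96 + 2 \cdot 13 \left(-2 + 13\right)}{2 \cdot 2 \cdot 13 \left(-2 + 13\right)} + \left(-73 + 62 \cdot 61\right) = \frac{-96 + 2 \cdot 13 \cdot 11}{2 \cdot 2 \cdot 13 \cdot 11} + \left(-73 + 3782\right) = \frac{-96 + 286}{2 \cdot 286} + 3709 = \frac{1}{2} \cdot \frac{1}{286} \cdot 190 + 3709 = \frac{95}{286} + 3709 = \frac{1060869}{286}$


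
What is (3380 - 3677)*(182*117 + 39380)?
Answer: -18020178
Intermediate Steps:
(3380 - 3677)*(182*117 + 39380) = -297*(21294 + 39380) = -297*60674 = -18020178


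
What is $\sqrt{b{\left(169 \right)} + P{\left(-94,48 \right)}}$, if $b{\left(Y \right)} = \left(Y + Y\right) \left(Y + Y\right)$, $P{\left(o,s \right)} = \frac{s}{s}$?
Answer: $\sqrt{114245} \approx 338.0$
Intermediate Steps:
$P{\left(o,s \right)} = 1$
$b{\left(Y \right)} = 4 Y^{2}$ ($b{\left(Y \right)} = 2 Y 2 Y = 4 Y^{2}$)
$\sqrt{b{\left(169 \right)} + P{\left(-94,48 \right)}} = \sqrt{4 \cdot 169^{2} + 1} = \sqrt{4 \cdot 28561 + 1} = \sqrt{114244 + 1} = \sqrt{114245}$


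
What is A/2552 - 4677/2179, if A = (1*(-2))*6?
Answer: -2990463/1390202 ≈ -2.1511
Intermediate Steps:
A = -12 (A = -2*6 = -12)
A/2552 - 4677/2179 = -12/2552 - 4677/2179 = -12*1/2552 - 4677*1/2179 = -3/638 - 4677/2179 = -2990463/1390202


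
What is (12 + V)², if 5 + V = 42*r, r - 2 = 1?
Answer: 17689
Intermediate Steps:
r = 3 (r = 2 + 1 = 3)
V = 121 (V = -5 + 42*3 = -5 + 126 = 121)
(12 + V)² = (12 + 121)² = 133² = 17689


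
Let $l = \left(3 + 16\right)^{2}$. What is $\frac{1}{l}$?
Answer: $\frac{1}{361} \approx 0.0027701$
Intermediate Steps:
$l = 361$ ($l = 19^{2} = 361$)
$\frac{1}{l} = \frac{1}{361}$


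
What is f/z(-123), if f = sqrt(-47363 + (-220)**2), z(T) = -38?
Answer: -sqrt(1037)/38 ≈ -0.84743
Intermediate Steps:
f = sqrt(1037) (f = sqrt(-47363 + 48400) = sqrt(1037) ≈ 32.203)
f/z(-123) = sqrt(1037)/(-38) = sqrt(1037)*(-1/38) = -sqrt(1037)/38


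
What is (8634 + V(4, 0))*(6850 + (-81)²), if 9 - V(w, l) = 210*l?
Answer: 115911273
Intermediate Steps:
V(w, l) = 9 - 210*l
(8634 + V(4, 0))*(6850 + (-81)²) = (8634 + (9 - 210*0))*(6850 + (-81)²) = (8634 + (9 + 0))*(6850 + 6561) = (8634 + 9)*13411 = 8643*13411 = 115911273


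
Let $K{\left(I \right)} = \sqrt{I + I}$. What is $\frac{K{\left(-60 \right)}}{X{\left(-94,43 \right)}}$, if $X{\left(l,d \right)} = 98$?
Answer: $\frac{i \sqrt{30}}{49} \approx 0.11178 i$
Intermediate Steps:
$K{\left(I \right)} = \sqrt{2} \sqrt{I}$ ($K{\left(I \right)} = \sqrt{2 I} = \sqrt{2} \sqrt{I}$)
$\frac{K{\left(-60 \right)}}{X{\left(-94,43 \right)}} = \frac{\sqrt{2} \sqrt{-60}}{98} = \sqrt{2} \cdot 2 i \sqrt{15} \cdot \frac{1}{98} = 2 i \sqrt{30} \cdot \frac{1}{98} = \frac{i \sqrt{30}}{49}$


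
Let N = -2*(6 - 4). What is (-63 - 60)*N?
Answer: 492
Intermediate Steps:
N = -4 (N = -2*2 = -4)
(-63 - 60)*N = (-63 - 60)*(-4) = -123*(-4) = 492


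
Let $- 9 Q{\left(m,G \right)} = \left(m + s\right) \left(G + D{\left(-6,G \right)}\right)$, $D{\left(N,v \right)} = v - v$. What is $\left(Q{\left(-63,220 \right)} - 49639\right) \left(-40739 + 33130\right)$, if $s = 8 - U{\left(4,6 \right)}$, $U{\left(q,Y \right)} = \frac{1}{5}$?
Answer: $\frac{1102308221}{3} \approx 3.6744 \cdot 10^{8}$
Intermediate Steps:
$U{\left(q,Y \right)} = \frac{1}{5}$
$s = \frac{39}{5}$ ($s = 8 - \frac{1}{5} = \frac{39}{5} \approx 7.8$)
$D{\left(N,v \right)} = 0$
$Q{\left(m,G \right)} = - \frac{G \left(\frac{39}{5} + m\right)}{9}$ ($Q{\left(m,G \right)} = - \frac{\left(m + \frac{39}{5}\right) \left(G + 0\right)}{9} = - \frac{\left(\frac{39}{5} + m\right) G}{9} = - \frac{G \left(\frac{39}{5} + m\right)}{9}$)
$\left(Q{\left(-63,220 \right)} - 49639\right) \left(-40739 + 33130\right) = \left(\frac{1}{45} \cdot 220 \left(-39 - -315\right) - 49639\right) \left(-40739 + 33130\right) = \left(\frac{1}{45} \cdot 220 \left(-39 + 315\right) - 49639\right) \left(-7609\right) = \left(\frac{1}{45} \cdot 220 \cdot 276 - 49639\right) \left(-7609\right) = \left(\frac{4048}{3} - 49639\right) \left(-7609\right) = \left(- \frac{144869}{3}\right) \left(-7609\right) = \frac{1102308221}{3}$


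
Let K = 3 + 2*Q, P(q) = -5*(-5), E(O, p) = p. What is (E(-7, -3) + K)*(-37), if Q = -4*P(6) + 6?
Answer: 6956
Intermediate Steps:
P(q) = 25
Q = -94 (Q = -4*25 + 6 = -100 + 6 = -94)
K = -185 (K = 3 + 2*(-94) = 3 - 188 = -185)
(E(-7, -3) + K)*(-37) = (-3 - 185)*(-37) = -188*(-37) = 6956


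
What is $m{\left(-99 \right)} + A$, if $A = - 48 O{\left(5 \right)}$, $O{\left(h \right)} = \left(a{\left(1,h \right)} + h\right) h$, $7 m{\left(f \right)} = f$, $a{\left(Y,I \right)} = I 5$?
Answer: $- \frac{50499}{7} \approx -7214.1$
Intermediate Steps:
$a{\left(Y,I \right)} = 5 I$
$m{\left(f \right)} = \frac{f}{7}$
$O{\left(h \right)} = 6 h^{2}$ ($O{\left(h \right)} = \left(5 h + h\right) h = 6 h h = 6 h^{2}$)
$A = -7200$ ($A = - 48 \cdot 6 \cdot 5^{2} = - 48 \cdot 6 \cdot 25 = \left(-48\right) 150 = -7200$)
$m{\left(-99 \right)} + A = \frac{1}{7} \left(-99\right) - 7200 = - \frac{99}{7} - 7200 = - \frac{50499}{7}$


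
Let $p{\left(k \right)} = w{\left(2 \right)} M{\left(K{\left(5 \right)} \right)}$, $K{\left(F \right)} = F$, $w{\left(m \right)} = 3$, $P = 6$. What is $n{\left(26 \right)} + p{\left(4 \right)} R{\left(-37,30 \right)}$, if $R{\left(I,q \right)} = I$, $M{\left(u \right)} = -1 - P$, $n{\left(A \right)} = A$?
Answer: $803$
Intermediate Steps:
$M{\left(u \right)} = -7$ ($M{\left(u \right)} = -1 - 6 = -7$)
$p{\left(k \right)} = -21$ ($p{\left(k \right)} = 3 \left(-7\right) = -21$)
$n{\left(26 \right)} + p{\left(4 \right)} R{\left(-37,30 \right)} = 26 - -777 = 26 + 777 = 803$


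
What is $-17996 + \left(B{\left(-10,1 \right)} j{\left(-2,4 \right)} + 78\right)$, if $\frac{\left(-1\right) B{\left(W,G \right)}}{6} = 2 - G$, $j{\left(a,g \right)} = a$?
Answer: $-17906$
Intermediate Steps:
$B{\left(W,G \right)} = -12 + 6 G$ ($B{\left(W,G \right)} = - 6 \left(2 - G\right) = -12 + 6 G$)
$-17996 + \left(B{\left(-10,1 \right)} j{\left(-2,4 \right)} + 78\right) = -17996 + \left(\left(-12 + 6 \cdot 1\right) \left(-2\right) + 78\right) = -17996 + \left(\left(-12 + 6\right) \left(-2\right) + 78\right) = -17996 + \left(\left(-6\right) \left(-2\right) + 78\right) = -17996 + \left(12 + 78\right) = -17996 + 90 = -17906$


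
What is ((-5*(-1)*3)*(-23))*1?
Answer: -345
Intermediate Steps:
((-5*(-1)*3)*(-23))*1 = ((5*3)*(-23))*1 = (15*(-23))*1 = -345*1 = -345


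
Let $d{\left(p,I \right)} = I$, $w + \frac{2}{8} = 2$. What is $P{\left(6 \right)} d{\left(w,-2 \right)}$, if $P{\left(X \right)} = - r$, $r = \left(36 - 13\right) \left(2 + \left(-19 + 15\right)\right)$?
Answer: $-92$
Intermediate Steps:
$w = \frac{7}{4}$ ($w = - \frac{1}{4} + 2 = \frac{7}{4} \approx 1.75$)
$r = -46$ ($r = 23 \left(2 - 4\right) = 23 \left(-2\right) = -46$)
$P{\left(X \right)} = 46$ ($P{\left(X \right)} = \left(-1\right) \left(-46\right) = 46$)
$P{\left(6 \right)} d{\left(w,-2 \right)} = 46 \left(-2\right) = -92$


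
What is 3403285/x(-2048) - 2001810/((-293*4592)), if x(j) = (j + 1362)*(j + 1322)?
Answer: 99570422645/11965812936 ≈ 8.3212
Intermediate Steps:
x(j) = (1322 + j)*(1362 + j) (x(j) = (1362 + j)*(1322 + j) = (1322 + j)*(1362 + j))
3403285/x(-2048) - 2001810/((-293*4592)) = 3403285/(1800564 + (-2048)² + 2684*(-2048)) - 2001810/((-293*4592)) = 3403285/(1800564 + 4194304 - 5496832) - 2001810/(-1345456) = 3403285/498036 - 2001810*(-1/1345456) = 3403285*(1/498036) + 1000905/672728 = 3403285/498036 + 1000905/672728 = 99570422645/11965812936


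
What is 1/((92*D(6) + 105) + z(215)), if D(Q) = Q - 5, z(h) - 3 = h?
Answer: 1/415 ≈ 0.0024096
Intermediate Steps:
z(h) = 3 + h
D(Q) = -5 + Q
1/((92*D(6) + 105) + z(215)) = 1/((92*(-5 + 6) + 105) + (3 + 215)) = 1/((92*1 + 105) + 218) = 1/((92 + 105) + 218) = 1/(197 + 218) = 1/415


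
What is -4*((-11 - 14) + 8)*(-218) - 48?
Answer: -14872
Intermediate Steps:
-4*((-11 - 14) + 8)*(-218) - 48 = -4*(-25 + 8)*(-218) - 48 = -4*(-17)*(-218) - 48 = 68*(-218) - 48 = -14824 - 48 = -14872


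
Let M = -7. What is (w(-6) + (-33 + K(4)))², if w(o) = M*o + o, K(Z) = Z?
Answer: 49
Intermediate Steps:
w(o) = -6*o (w(o) = -7*o + o = -6*o)
(w(-6) + (-33 + K(4)))² = (-6*(-6) + (-33 + 4))² = (36 - 29)² = 7² = 49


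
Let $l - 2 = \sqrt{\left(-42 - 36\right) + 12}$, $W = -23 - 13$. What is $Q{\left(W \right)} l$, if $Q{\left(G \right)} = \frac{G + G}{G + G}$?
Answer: $2 + i \sqrt{66} \approx 2.0 + 8.124 i$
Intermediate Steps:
$W = -36$ ($W = -23 - 13 = -36$)
$Q{\left(G \right)} = 1$ ($Q{\left(G \right)} = \frac{2 G}{2 G} = 2 G \frac{1}{2 G} = 1$)
$l = 2 + i \sqrt{66}$ ($l = 2 + \sqrt{\left(-42 - 36\right) + 12} = 2 + \sqrt{-78 + 12} = 2 + \sqrt{-66} = 2 + i \sqrt{66} \approx 2.0 + 8.124 i$)
$Q{\left(W \right)} l = 1 \left(2 + i \sqrt{66}\right) = 2 + i \sqrt{66}$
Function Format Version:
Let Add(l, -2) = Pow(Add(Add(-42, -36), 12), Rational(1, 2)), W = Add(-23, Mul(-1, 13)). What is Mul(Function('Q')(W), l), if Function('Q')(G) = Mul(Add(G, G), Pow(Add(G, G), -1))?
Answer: Add(2, Mul(I, Pow(66, Rational(1, 2)))) ≈ Add(2.0000, Mul(8.1240, I))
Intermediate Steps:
W = -36 (W = Add(-23, -13) = -36)
Function('Q')(G) = 1 (Function('Q')(G) = Mul(Mul(2, G), Pow(Mul(2, G), -1)) = Mul(Mul(2, G), Mul(Rational(1, 2), Pow(G, -1))) = 1)
l = Add(2, Mul(I, Pow(66, Rational(1, 2)))) (l = Add(2, Pow(Add(Add(-42, -36), 12), Rational(1, 2))) = Add(2, Pow(Add(-78, 12), Rational(1, 2))) = Add(2, Pow(-66, Rational(1, 2))) = Add(2, Mul(I, Pow(66, Rational(1, 2)))) ≈ Add(2.0000, Mul(8.1240, I)))
Mul(Function('Q')(W), l) = Mul(1, Add(2, Mul(I, Pow(66, Rational(1, 2))))) = Add(2, Mul(I, Pow(66, Rational(1, 2))))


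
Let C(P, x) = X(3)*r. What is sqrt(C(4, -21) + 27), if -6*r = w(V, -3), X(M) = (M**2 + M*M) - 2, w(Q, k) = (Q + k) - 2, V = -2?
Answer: sqrt(411)/3 ≈ 6.7577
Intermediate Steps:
w(Q, k) = -2 + Q + k
X(M) = -2 + 2*M**2 (X(M) = (M**2 + M**2) - 2 = 2*M**2 - 2 = -2 + 2*M**2)
r = 7/6 (r = -(-2 - 2 - 3)/6 = -1/6*(-7) = 7/6 ≈ 1.1667)
C(P, x) = 56/3 (C(P, x) = (-2 + 2*3**2)*(7/6) = (-2 + 2*9)*(7/6) = (-2 + 18)*(7/6) = 16*(7/6) = 56/3)
sqrt(C(4, -21) + 27) = sqrt(56/3 + 27) = sqrt(137/3) = sqrt(411)/3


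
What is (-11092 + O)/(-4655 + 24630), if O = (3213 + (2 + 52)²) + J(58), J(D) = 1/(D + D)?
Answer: -575707/2317100 ≈ -0.24846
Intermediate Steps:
J(D) = 1/(2*D)
O = 710965/116 (O = (3213 + (2 + 52)²) + (½)/58 = (3213 + 54²) + (½)*(1/58) = (3213 + 2916) + 1/116 = 6129 + 1/116 = 710965/116 ≈ 6129.0)
(-11092 + O)/(-4655 + 24630) = (-11092 + 710965/116)/(-4655 + 24630) = -575707/116/19975 = -575707/116*1/19975 = -575707/2317100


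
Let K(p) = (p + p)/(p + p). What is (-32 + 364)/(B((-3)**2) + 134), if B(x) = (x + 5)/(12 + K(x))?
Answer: 1079/439 ≈ 2.4579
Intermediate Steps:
K(p) = 1 (K(p) = (2*p)/((2*p)) = (2*p)*(1/(2*p)) = 1)
B(x) = 5/13 + x/13 (B(x) = (x + 5)/(12 + 1) = (5 + x)/13 = (5 + x)*(1/13) = 5/13 + x/13)
(-32 + 364)/(B((-3)**2) + 134) = (-32 + 364)/((5/13 + (1/13)*(-3)**2) + 134) = 332/((5/13 + (1/13)*9) + 134) = 332/((5/13 + 9/13) + 134) = 332/(14/13 + 134) = 332/(1756/13) = 332*(13/1756) = 1079/439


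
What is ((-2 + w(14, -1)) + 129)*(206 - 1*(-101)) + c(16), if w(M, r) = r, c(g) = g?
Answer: 38698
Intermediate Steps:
((-2 + w(14, -1)) + 129)*(206 - 1*(-101)) + c(16) = ((-2 - 1) + 129)*(206 - 1*(-101)) + 16 = (-3 + 129)*(206 + 101) + 16 = 126*307 + 16 = 38682 + 16 = 38698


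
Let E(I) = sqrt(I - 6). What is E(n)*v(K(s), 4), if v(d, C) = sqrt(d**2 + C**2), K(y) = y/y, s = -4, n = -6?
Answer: 2*I*sqrt(51) ≈ 14.283*I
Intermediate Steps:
K(y) = 1
v(d, C) = sqrt(C**2 + d**2)
E(I) = sqrt(-6 + I)
E(n)*v(K(s), 4) = sqrt(-6 - 6)*sqrt(4**2 + 1**2) = sqrt(-12)*sqrt(16 + 1) = (2*I*sqrt(3))*sqrt(17) = 2*I*sqrt(51)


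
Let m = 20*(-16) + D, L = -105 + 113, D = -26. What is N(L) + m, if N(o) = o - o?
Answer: -346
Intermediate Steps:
L = 8
N(o) = 0
m = -346 (m = 20*(-16) - 26 = -320 - 26 = -346)
N(L) + m = 0 - 346 = -346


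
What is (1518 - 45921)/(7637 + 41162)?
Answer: -44403/48799 ≈ -0.90992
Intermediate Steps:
(1518 - 45921)/(7637 + 41162) = -44403/48799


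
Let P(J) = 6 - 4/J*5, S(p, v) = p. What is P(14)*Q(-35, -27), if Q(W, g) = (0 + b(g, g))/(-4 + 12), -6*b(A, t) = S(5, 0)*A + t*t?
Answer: -396/7 ≈ -56.571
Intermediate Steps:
b(A, t) = -5*A/6 - t²/6 (b(A, t) = -(5*A + t*t)/6 = -(5*A + t²)/6 = -(t² + 5*A)/6 = -5*A/6 - t²/6)
P(J) = 6 - 20/J
Q(W, g) = -5*g/48 - g²/48 (Q(W, g) = (0 + (-5*g/6 - g²/6))/(-4 + 12) = (-5*g/6 - g²/6)/8 = (-5*g/6 - g²/6)*(⅛) = -5*g/48 - g²/48)
P(14)*Q(-35, -27) = (6 - 20/14)*((1/48)*(-27)*(-5 - 1*(-27))) = (6 - 20*1/14)*((1/48)*(-27)*(-5 + 27)) = (6 - 10/7)*((1/48)*(-27)*22) = (32/7)*(-99/8) = -396/7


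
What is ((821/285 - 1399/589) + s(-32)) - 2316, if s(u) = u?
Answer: -20740114/8835 ≈ -2347.5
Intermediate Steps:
((821/285 - 1399/589) + s(-32)) - 2316 = ((821/285 - 1399/589) - 32) - 2316 = (4466/8835 - 32) - 2316 = -278254/8835 - 2316 = -20740114/8835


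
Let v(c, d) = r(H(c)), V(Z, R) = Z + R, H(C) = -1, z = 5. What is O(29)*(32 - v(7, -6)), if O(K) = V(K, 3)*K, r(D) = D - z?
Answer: 35264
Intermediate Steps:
V(Z, R) = R + Z
r(D) = -5 + D (r(D) = D - 1*5 = D - 5 = -5 + D)
v(c, d) = -6 (v(c, d) = -5 - 1 = -6)
O(K) = K*(3 + K) (O(K) = (3 + K)*K = K*(3 + K))
O(29)*(32 - v(7, -6)) = (29*(3 + 29))*(32 - 1*(-6)) = (29*32)*(32 + 6) = 928*38 = 35264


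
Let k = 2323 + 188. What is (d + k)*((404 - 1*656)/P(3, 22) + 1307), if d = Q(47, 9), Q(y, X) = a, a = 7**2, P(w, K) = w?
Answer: 3130880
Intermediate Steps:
a = 49
k = 2511
Q(y, X) = 49
d = 49
(d + k)*((404 - 1*656)/P(3, 22) + 1307) = (49 + 2511)*((404 - 1*656)/3 + 1307) = 2560*((404 - 656)*(1/3) + 1307) = 2560*(-252*1/3 + 1307) = 2560*(-84 + 1307) = 2560*1223 = 3130880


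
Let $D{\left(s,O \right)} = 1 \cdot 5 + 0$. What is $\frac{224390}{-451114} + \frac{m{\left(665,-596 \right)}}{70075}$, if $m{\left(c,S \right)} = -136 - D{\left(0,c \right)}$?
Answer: $- \frac{7893868162}{15805906775} \approx -0.49942$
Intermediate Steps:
$D{\left(s,O \right)} = 5$ ($D{\left(s,O \right)} = 5 + 0 = 5$)
$m{\left(c,S \right)} = -141$ ($m{\left(c,S \right)} = -136 - 5 = -141$)
$\frac{224390}{-451114} + \frac{m{\left(665,-596 \right)}}{70075} = \frac{224390}{-451114} - \frac{141}{70075} = 224390 \left(- \frac{1}{451114}\right) - \frac{141}{70075} = - \frac{112195}{225557} - \frac{141}{70075} = - \frac{7893868162}{15805906775}$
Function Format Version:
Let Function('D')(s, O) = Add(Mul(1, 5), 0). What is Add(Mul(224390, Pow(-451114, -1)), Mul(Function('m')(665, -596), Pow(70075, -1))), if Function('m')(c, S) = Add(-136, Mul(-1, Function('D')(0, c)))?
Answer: Rational(-7893868162, 15805906775) ≈ -0.49942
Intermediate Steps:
Function('D')(s, O) = 5 (Function('D')(s, O) = Add(5, 0) = 5)
Function('m')(c, S) = -141 (Function('m')(c, S) = Add(-136, Mul(-1, 5)) = Add(-136, -5) = -141)
Add(Mul(224390, Pow(-451114, -1)), Mul(Function('m')(665, -596), Pow(70075, -1))) = Add(Mul(224390, Pow(-451114, -1)), Mul(-141, Pow(70075, -1))) = Add(Mul(224390, Rational(-1, 451114)), Mul(-141, Rational(1, 70075))) = Add(Rational(-112195, 225557), Rational(-141, 70075)) = Rational(-7893868162, 15805906775)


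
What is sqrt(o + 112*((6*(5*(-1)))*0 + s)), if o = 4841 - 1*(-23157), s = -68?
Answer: sqrt(20382) ≈ 142.77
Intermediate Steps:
o = 27998 (o = 4841 + 23157 = 27998)
sqrt(o + 112*((6*(5*(-1)))*0 + s)) = sqrt(27998 + 112*((6*(5*(-1)))*0 - 68)) = sqrt(27998 + 112*((6*(-5))*0 - 68)) = sqrt(27998 + 112*(-30*0 - 68)) = sqrt(27998 + 112*(0 - 68)) = sqrt(27998 + 112*(-68)) = sqrt(27998 - 7616) = sqrt(20382)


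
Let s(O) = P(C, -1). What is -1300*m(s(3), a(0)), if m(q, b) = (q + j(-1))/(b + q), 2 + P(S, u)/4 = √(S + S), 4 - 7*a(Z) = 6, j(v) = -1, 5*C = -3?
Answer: -7466550/5381 - 45500*I*√30/5381 ≈ -1387.6 - 46.314*I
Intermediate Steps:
C = -⅗ (C = (⅕)*(-3) = -⅗ ≈ -0.60000)
a(Z) = -2/7 (a(Z) = 4/7 - ⅐*6 = 4/7 - 6/7 = -2/7)
P(S, u) = -8 + 4*√2*√S (P(S, u) = -8 + 4*√(S + S) = -8 + 4*√(2*S) = -8 + 4*(√2*√S) = -8 + 4*√2*√S)
s(O) = -8 + 4*I*√30/5 (s(O) = -8 + 4*√2*√(-⅗) = -8 + 4*√2*(I*√15/5) = -8 + 4*I*√30/5)
m(q, b) = (-1 + q)/(b + q) (m(q, b) = (q - 1)/(b + q) = (-1 + q)/(b + q))
-1300*m(s(3), a(0)) = -1300*(-1 + (-8 + 4*I*√30/5))/(-2/7 + (-8 + 4*I*√30/5)) = -1300*(-9 + 4*I*√30/5)/(-58/7 + 4*I*√30/5)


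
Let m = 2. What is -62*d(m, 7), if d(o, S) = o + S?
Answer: -558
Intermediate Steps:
d(o, S) = S + o
-62*d(m, 7) = -62*(7 + 2) = -62*9 = -558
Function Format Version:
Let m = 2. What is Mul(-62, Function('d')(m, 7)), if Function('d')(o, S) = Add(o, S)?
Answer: -558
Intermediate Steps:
Function('d')(o, S) = Add(S, o)
Mul(-62, Function('d')(m, 7)) = Mul(-62, Add(7, 2)) = Mul(-62, 9) = -558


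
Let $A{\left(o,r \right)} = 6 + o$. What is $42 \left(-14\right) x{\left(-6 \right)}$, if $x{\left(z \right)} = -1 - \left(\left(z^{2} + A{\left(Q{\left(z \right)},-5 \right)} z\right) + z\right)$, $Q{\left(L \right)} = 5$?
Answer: $-20580$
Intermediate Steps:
$x{\left(z \right)} = -1 - z^{2} - 12 z$ ($x{\left(z \right)} = -1 - \left(\left(z^{2} + \left(6 + 5\right) z\right) + z\right) = -1 - \left(\left(z^{2} + 11 z\right) + z\right) = -1 - \left(z^{2} + 12 z\right) = -1 - z^{2} - 12 z$)
$42 \left(-14\right) x{\left(-6 \right)} = 42 \left(-14\right) \left(-1 - \left(-6\right)^{2} - -72\right) = - 588 \left(-1 - 36 + 72\right) = \left(-588\right) 35 = -20580$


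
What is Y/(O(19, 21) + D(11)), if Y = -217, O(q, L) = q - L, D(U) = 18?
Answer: -217/16 ≈ -13.563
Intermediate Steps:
Y/(O(19, 21) + D(11)) = -217/((19 - 1*21) + 18) = -217/((19 - 21) + 18) = -217/(-2 + 18) = -217/16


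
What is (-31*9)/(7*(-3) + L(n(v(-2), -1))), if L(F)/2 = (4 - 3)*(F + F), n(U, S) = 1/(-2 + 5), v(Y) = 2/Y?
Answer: 837/59 ≈ 14.186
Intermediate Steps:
n(U, S) = ⅓ (n(U, S) = 1/3 = ⅓)
L(F) = 4*F (L(F) = 2*((4 - 3)*(F + F)) = 2*(1*(2*F)) = 2*(2*F) = 4*F)
(-31*9)/(7*(-3) + L(n(v(-2), -1))) = (-31*9)/(7*(-3) + 4*(⅓)) = -279/(-21 + 4/3) = -279/(-59/3) = -279*(-3/59) = 837/59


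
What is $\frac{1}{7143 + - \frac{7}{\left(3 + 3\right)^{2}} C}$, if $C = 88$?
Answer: $\frac{9}{64133} \approx 0.00014033$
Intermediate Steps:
$\frac{1}{7143 + - \frac{7}{\left(3 + 3\right)^{2}} C} = \frac{1}{7143 + - \frac{7}{\left(3 + 3\right)^{2}} \cdot 88} = \frac{1}{7143 + - \frac{7}{6^{2}} \cdot 88} = \frac{1}{7143 + - \frac{7}{36} \cdot 88} = \frac{1}{7143 + \left(-7\right) \frac{1}{36} \cdot 88} = \frac{1}{7143 - \frac{154}{9}} = \frac{1}{\frac{64133}{9}} = \frac{9}{64133}$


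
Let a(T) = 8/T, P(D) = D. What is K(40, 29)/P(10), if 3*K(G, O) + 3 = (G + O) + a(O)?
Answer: 961/435 ≈ 2.2092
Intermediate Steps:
K(G, O) = -1 + G/3 + O/3 + 8/(3*O) (K(G, O) = -1 + ((G + O) + 8/O)/3 = -1 + (G + O + 8/O)/3 = -1 + (G/3 + O/3 + 8/(3*O)) = -1 + G/3 + O/3 + 8/(3*O))
K(40, 29)/P(10) = ((⅓)*(8 + 29*(-3 + 40 + 29))/29)/10 = ((⅓)*(1/29)*(8 + 29*66))*(⅒) = ((⅓)*(1/29)*(8 + 1914))*(⅒) = ((⅓)*(1/29)*1922)*(⅒) = (1922/87)*(⅒) = 961/435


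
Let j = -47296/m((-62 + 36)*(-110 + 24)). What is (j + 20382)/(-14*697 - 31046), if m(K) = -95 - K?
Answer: -23778869/47557062 ≈ -0.50001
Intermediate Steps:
j = 47296/2331 (j = -47296/(-95 - (-62 + 36)*(-110 + 24)) = -47296/(-95 - (-26)*(-86)) = -47296/(-95 - 1*2236) = -47296/(-95 - 2236) = -47296/(-2331) = -47296*(-1/2331) = 47296/2331 ≈ 20.290)
(j + 20382)/(-14*697 - 31046) = (47296/2331 + 20382)/(-14*697 - 31046) = 47557738/(2331*(-9758 - 31046)) = (47557738/2331)/(-40804) = (47557738/2331)*(-1/40804) = -23778869/47557062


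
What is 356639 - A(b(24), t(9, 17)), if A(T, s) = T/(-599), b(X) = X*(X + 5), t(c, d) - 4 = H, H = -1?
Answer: 213627457/599 ≈ 3.5664e+5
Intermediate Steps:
t(c, d) = 3 (t(c, d) = 4 - 1 = 3)
b(X) = X*(5 + X)
A(T, s) = -T/599 (A(T, s) = T*(-1/599) = -T/599)
356639 - A(b(24), t(9, 17)) = 356639 - (-1)*24*(5 + 24)/599 = 356639 - (-1)*24*29/599 = 356639 - (-1)*696/599 = 356639 - 1*(-696/599) = 356639 + 696/599 = 213627457/599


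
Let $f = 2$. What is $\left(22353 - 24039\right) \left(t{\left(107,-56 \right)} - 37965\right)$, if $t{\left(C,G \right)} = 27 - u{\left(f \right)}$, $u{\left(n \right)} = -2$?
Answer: $63960096$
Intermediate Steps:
$t{\left(C,G \right)} = 29$ ($t{\left(C,G \right)} = 27 - -2 = 27 + 2 = 29$)
$\left(22353 - 24039\right) \left(t{\left(107,-56 \right)} - 37965\right) = \left(22353 - 24039\right) \left(29 - 37965\right) = \left(-1686\right) \left(-37936\right) = 63960096$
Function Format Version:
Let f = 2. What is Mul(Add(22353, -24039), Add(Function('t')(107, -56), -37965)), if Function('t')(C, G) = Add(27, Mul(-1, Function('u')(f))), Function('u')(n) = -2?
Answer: 63960096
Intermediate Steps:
Function('t')(C, G) = 29 (Function('t')(C, G) = Add(27, Mul(-1, -2)) = Add(27, 2) = 29)
Mul(Add(22353, -24039), Add(Function('t')(107, -56), -37965)) = Mul(Add(22353, -24039), Add(29, -37965)) = Mul(-1686, -37936) = 63960096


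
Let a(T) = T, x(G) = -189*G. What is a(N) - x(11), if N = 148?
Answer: 2227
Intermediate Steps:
a(N) - x(11) = 148 - (-189)*11 = 148 - 1*(-2079) = 148 + 2079 = 2227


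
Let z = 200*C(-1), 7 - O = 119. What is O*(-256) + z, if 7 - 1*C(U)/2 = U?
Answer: 31872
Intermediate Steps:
O = -112 (O = 7 - 1*119 = 7 - 119 = -112)
C(U) = 14 - 2*U
z = 3200 (z = 200*(14 - 2*(-1)) = 200*(14 + 2) = 200*16 = 3200)
O*(-256) + z = -112*(-256) + 3200 = 28672 + 3200 = 31872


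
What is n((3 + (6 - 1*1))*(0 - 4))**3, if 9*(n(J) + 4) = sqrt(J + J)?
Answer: -1472/27 + 30592*I/729 ≈ -54.518 + 41.964*I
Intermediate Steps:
n(J) = -4 + sqrt(2)*sqrt(J)/9 (n(J) = -4 + sqrt(J + J)/9 = -4 + sqrt(2*J)/9 = -4 + (sqrt(2)*sqrt(J))/9 = -4 + sqrt(2)*sqrt(J)/9)
n((3 + (6 - 1*1))*(0 - 4))**3 = (-4 + sqrt(2)*sqrt((3 + (6 - 1*1))*(0 - 4))/9)**3 = (-4 + sqrt(2)*sqrt((3 + (6 - 1))*(-4))/9)**3 = (-4 + sqrt(2)*sqrt((3 + 5)*(-4))/9)**3 = (-4 + sqrt(2)*sqrt(8*(-4))/9)**3 = (-4 + sqrt(2)*sqrt(-32)/9)**3 = (-4 + sqrt(2)*(4*I*sqrt(2))/9)**3 = (-4 + 8*I/9)**3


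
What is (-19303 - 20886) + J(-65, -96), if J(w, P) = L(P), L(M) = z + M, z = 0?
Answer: -40285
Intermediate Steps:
L(M) = M (L(M) = 0 + M = M)
J(w, P) = P
(-19303 - 20886) + J(-65, -96) = (-19303 - 20886) - 96 = -40189 - 96 = -40285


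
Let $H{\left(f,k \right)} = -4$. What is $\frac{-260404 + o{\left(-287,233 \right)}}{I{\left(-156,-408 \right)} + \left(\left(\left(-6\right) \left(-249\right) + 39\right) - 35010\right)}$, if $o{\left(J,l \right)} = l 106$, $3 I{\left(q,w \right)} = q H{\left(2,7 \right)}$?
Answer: $\frac{235706}{33269} \approx 7.0849$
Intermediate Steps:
$I{\left(q,w \right)} = - \frac{4 q}{3}$ ($I{\left(q,w \right)} = \frac{q \left(-4\right)}{3} = \frac{\left(-4\right) q}{3} = - \frac{4 q}{3}$)
$o{\left(J,l \right)} = 106 l$
$\frac{-260404 + o{\left(-287,233 \right)}}{I{\left(-156,-408 \right)} + \left(\left(\left(-6\right) \left(-249\right) + 39\right) - 35010\right)} = \frac{-260404 + 106 \cdot 233}{\left(- \frac{4}{3}\right) \left(-156\right) + \left(\left(\left(-6\right) \left(-249\right) + 39\right) - 35010\right)} = \frac{-260404 + 24698}{208 + \left(\left(1494 + 39\right) - 35010\right)} = - \frac{235706}{208 + \left(1533 - 35010\right)} = - \frac{235706}{208 - 33477} = - \frac{235706}{-33269} = \left(-235706\right) \left(- \frac{1}{33269}\right) = \frac{235706}{33269}$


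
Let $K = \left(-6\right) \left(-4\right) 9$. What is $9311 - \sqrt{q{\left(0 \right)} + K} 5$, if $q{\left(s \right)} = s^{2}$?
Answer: $9311 - 30 \sqrt{6} \approx 9237.5$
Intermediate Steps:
$K = 216$ ($K = 24 \cdot 9 = 216$)
$9311 - \sqrt{q{\left(0 \right)} + K} 5 = 9311 - \sqrt{0^{2} + 216} \cdot 5 = 9311 - \sqrt{0 + 216} \cdot 5 = 9311 - \sqrt{216} \cdot 5 = 9311 - 6 \sqrt{6} \cdot 5 = 9311 - 30 \sqrt{6}$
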